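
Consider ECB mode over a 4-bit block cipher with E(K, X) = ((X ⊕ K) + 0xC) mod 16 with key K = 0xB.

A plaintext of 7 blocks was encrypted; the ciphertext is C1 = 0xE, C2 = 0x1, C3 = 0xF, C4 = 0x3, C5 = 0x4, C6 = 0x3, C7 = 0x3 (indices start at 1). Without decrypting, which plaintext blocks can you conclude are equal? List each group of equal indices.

P4 = P6 = P7

ECB encrypts each block independently with the same key, so equal ciphertext blocks imply equal plaintext blocks.
C4 = C6 = C7 = 0x3, so P4 = P6 = P7.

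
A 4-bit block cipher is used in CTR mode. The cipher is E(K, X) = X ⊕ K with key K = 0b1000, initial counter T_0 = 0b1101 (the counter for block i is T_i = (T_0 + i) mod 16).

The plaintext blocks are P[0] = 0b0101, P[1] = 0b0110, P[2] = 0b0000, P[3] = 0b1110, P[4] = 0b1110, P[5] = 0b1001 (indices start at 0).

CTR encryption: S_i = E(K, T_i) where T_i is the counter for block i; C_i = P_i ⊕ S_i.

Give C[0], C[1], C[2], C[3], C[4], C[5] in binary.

C[0]: T = 0b1101, S = E(K, T) = 0b0101; 0b0101 ⊕ 0b0101 = 0b0000.
C[1]: T = 0b1110, S = E(K, T) = 0b0110; 0b0110 ⊕ 0b0110 = 0b0000.
C[2]: T = 0b1111, S = E(K, T) = 0b0111; 0b0000 ⊕ 0b0111 = 0b0111.
C[3]: T = 0b0000, S = E(K, T) = 0b1000; 0b1110 ⊕ 0b1000 = 0b0110.
C[4]: T = 0b0001, S = E(K, T) = 0b1001; 0b1110 ⊕ 0b1001 = 0b0111.
C[5]: T = 0b0010, S = E(K, T) = 0b1010; 0b1001 ⊕ 0b1010 = 0b0011.

C[0] = 0b0000, C[1] = 0b0000, C[2] = 0b0111, C[3] = 0b0110, C[4] = 0b0111, C[5] = 0b0011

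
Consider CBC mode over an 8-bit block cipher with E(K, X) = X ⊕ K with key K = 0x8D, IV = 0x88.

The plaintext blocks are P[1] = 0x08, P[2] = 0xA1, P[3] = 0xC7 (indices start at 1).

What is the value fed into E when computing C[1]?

CBC encryption: C_i = E(K, P_i ⊕ C_{i−1}), with C_{0} = IV.
C[1]: P[1] ⊕ 0x88 = 0x80; E(K, 0x80) = 0x0D.
So the input to E for block [1] is 0x80.

0x80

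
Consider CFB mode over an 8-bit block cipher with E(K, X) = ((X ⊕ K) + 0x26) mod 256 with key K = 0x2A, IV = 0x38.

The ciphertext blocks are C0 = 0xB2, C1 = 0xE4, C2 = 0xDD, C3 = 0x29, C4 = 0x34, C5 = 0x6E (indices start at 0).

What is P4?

CFB decryption: P_i = C_i ⊕ E(K, C_{i−1}), with C_{−1} = IV.
P4: E(K, 0x29) = 0x29; 0x34 ⊕ 0x29 = 0x1D.

P4 = 0x1D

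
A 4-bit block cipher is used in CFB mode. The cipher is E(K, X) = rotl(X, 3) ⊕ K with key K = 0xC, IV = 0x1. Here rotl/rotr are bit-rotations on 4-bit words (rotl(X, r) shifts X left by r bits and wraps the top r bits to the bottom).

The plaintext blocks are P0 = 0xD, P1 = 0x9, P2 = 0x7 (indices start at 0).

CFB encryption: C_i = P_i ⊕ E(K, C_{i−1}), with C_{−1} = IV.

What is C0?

C0: E(K, 0x1) = 0x4; 0xD ⊕ 0x4 = 0x9.

C0 = 0x9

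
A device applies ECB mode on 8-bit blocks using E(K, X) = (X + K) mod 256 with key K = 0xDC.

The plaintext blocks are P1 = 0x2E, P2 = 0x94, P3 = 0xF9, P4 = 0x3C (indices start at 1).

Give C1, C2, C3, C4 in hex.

C1 = 0x0A, C2 = 0x70, C3 = 0xD5, C4 = 0x18

ECB encryption: C_i = E(K, P_i).
C1: E(K, 0x2E) = 0x0A.
C2: E(K, 0x94) = 0x70.
C3: E(K, 0xF9) = 0xD5.
C4: E(K, 0x3C) = 0x18.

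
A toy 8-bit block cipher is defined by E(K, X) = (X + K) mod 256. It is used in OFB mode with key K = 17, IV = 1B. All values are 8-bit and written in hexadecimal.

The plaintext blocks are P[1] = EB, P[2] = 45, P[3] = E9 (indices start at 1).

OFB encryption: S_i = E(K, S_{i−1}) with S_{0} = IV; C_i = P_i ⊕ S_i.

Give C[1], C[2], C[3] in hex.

C[1]: S = E(K, 1B) = 32; EB ⊕ 32 = D9.
C[2]: S = E(K, 32) = 49; 45 ⊕ 49 = 0C.
C[3]: S = E(K, 49) = 60; E9 ⊕ 60 = 89.

C[1] = D9, C[2] = 0C, C[3] = 89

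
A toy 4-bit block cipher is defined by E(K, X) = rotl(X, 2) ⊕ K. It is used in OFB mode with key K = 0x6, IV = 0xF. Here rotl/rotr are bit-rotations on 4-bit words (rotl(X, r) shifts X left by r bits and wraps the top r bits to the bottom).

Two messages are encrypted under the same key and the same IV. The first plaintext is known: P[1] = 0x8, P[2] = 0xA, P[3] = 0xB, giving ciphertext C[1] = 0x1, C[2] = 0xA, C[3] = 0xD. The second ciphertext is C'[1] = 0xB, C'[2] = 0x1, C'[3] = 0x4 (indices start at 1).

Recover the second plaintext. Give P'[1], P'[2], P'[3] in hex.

In OFB with a reused IV, both messages share the same keystream S_i, so C_i ⊕ C'_i = P_i ⊕ P'_i and thus P'_i = P_i ⊕ C_i ⊕ C'_i.
P'[1]: 0x8 ⊕ 0x1 ⊕ 0xB = 0x2.
P'[2]: 0xA ⊕ 0xA ⊕ 0x1 = 0x1.
P'[3]: 0xB ⊕ 0xD ⊕ 0x4 = 0x2.

P'[1] = 0x2, P'[2] = 0x1, P'[3] = 0x2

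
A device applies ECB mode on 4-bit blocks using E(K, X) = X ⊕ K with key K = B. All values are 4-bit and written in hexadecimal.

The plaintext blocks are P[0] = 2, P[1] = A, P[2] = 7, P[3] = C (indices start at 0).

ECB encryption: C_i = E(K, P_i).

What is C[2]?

C[2]: E(K, 7) = C.

C[2] = C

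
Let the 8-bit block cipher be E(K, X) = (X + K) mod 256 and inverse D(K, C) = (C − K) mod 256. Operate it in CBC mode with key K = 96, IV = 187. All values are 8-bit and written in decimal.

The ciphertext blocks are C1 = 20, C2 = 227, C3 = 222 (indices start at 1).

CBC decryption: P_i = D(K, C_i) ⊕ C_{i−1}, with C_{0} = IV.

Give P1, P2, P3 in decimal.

P1 = 15, P2 = 151, P3 = 157

P1: D(K, 20) = 180; 180 ⊕ 187 = 15.
P2: D(K, 227) = 131; 131 ⊕ 20 = 151.
P3: D(K, 222) = 126; 126 ⊕ 227 = 157.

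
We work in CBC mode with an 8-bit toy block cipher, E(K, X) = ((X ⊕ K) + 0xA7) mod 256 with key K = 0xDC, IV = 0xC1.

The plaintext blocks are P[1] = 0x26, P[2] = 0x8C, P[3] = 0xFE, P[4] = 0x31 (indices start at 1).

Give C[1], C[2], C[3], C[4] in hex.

CBC encryption: C_i = E(K, P_i ⊕ C_{i−1}), with C_{0} = IV.
C[1]: P[1] ⊕ 0xC1 = 0xE7; E(K, 0xE7) = 0xE2.
C[2]: P[2] ⊕ 0xE2 = 0x6E; E(K, 0x6E) = 0x59.
C[3]: P[3] ⊕ 0x59 = 0xA7; E(K, 0xA7) = 0x22.
C[4]: P[4] ⊕ 0x22 = 0x13; E(K, 0x13) = 0x76.

C[1] = 0xE2, C[2] = 0x59, C[3] = 0x22, C[4] = 0x76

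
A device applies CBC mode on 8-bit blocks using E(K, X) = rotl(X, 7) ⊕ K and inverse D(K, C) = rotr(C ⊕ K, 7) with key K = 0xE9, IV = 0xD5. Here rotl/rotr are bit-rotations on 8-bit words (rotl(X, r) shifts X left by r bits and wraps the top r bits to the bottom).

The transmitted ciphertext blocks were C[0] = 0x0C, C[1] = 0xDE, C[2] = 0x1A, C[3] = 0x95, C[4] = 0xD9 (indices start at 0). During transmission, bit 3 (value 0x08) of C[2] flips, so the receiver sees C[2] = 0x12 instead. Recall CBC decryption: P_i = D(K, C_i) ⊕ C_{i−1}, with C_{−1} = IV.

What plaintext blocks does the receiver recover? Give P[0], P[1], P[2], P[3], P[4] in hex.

Only C[2] changed, to 0x12. In CBC, a change in C_i garbles P_i and flips the same bit in P_{i+1}. Decrypting the received ciphertext:
P[0]: D(K, 0x0C) = 0xCB; 0xCB ⊕ 0xD5 = 0x1E.
P[1]: D(K, 0xDE) = 0x6E; 0x6E ⊕ 0x0C = 0x62.
P[2]: D(K, 0x12) = 0xF7; 0xF7 ⊕ 0xDE = 0x29.
P[3]: D(K, 0x95) = 0xF8; 0xF8 ⊕ 0x12 = 0xEA.
P[4]: D(K, 0xD9) = 0x60; 0x60 ⊕ 0x95 = 0xF5.
Blocks that differ from the original plaintext: P[2], P[3].

P[0] = 0x1E, P[1] = 0x62, P[2] = 0x29, P[3] = 0xEA, P[4] = 0xF5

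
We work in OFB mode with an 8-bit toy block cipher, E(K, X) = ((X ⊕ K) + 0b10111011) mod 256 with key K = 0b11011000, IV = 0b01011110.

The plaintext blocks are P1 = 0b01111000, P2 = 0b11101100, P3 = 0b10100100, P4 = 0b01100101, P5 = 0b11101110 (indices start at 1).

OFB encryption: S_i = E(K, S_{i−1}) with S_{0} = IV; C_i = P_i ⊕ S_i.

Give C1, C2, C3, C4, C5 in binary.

C1 = 0b00111001, C2 = 0b10111000, C3 = 0b11100011, C4 = 0b00111111, C5 = 0b11010011

C1: S = E(K, 0b01011110) = 0b01000001; 0b01111000 ⊕ 0b01000001 = 0b00111001.
C2: S = E(K, 0b01000001) = 0b01010100; 0b11101100 ⊕ 0b01010100 = 0b10111000.
C3: S = E(K, 0b01010100) = 0b01000111; 0b10100100 ⊕ 0b01000111 = 0b11100011.
C4: S = E(K, 0b01000111) = 0b01011010; 0b01100101 ⊕ 0b01011010 = 0b00111111.
C5: S = E(K, 0b01011010) = 0b00111101; 0b11101110 ⊕ 0b00111101 = 0b11010011.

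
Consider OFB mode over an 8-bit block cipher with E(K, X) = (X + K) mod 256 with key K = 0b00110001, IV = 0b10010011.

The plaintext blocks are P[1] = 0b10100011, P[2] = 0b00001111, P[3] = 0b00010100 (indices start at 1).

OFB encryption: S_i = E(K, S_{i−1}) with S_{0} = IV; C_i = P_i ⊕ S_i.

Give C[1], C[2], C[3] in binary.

C[1]: S = E(K, 0b10010011) = 0b11000100; 0b10100011 ⊕ 0b11000100 = 0b01100111.
C[2]: S = E(K, 0b11000100) = 0b11110101; 0b00001111 ⊕ 0b11110101 = 0b11111010.
C[3]: S = E(K, 0b11110101) = 0b00100110; 0b00010100 ⊕ 0b00100110 = 0b00110010.

C[1] = 0b01100111, C[2] = 0b11111010, C[3] = 0b00110010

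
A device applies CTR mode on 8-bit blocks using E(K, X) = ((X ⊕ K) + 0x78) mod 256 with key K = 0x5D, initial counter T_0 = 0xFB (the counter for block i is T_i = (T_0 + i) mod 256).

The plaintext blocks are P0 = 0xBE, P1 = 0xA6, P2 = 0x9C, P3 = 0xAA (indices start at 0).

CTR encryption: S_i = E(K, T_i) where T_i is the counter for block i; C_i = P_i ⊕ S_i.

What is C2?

C0: T = 0xFB, S = E(K, T) = 0x1E; 0xBE ⊕ 0x1E = 0xA0.
C1: T = 0xFC, S = E(K, T) = 0x19; 0xA6 ⊕ 0x19 = 0xBF.
C2: T = 0xFD, S = E(K, T) = 0x18; 0x9C ⊕ 0x18 = 0x84.

C2 = 0x84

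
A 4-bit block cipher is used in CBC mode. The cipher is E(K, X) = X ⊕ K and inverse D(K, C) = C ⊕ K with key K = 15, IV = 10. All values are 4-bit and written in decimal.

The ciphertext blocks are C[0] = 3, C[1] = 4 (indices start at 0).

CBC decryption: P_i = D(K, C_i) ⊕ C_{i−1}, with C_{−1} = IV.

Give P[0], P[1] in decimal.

P[0] = 6, P[1] = 8

P[0]: D(K, 3) = 12; 12 ⊕ 10 = 6.
P[1]: D(K, 4) = 11; 11 ⊕ 3 = 8.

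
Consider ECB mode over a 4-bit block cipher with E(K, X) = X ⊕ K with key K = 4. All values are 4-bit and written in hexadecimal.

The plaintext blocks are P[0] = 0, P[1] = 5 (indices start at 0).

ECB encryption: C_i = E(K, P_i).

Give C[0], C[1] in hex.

C[0]: E(K, 0) = 4.
C[1]: E(K, 5) = 1.

C[0] = 4, C[1] = 1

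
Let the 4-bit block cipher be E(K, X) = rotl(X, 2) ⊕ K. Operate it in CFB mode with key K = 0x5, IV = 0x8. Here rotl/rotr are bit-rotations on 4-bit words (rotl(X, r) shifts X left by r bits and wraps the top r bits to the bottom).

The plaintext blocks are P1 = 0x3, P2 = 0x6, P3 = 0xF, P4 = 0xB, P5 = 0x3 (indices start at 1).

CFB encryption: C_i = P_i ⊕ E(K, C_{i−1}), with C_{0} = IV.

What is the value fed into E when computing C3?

0x2

C1: E(K, 0x8) = 0x7; 0x3 ⊕ 0x7 = 0x4.
C2: E(K, 0x4) = 0x4; 0x6 ⊕ 0x4 = 0x2.
C3: E(K, 0x2) = 0xD; 0xF ⊕ 0xD = 0x2.
So the input to E for block 3 is 0x2.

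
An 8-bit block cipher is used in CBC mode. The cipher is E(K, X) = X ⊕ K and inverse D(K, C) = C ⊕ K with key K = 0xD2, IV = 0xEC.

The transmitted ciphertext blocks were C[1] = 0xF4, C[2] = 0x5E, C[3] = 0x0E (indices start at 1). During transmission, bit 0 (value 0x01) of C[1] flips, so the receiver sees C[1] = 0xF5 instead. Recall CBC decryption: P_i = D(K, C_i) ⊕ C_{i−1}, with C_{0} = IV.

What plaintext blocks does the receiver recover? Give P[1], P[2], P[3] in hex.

P[1] = 0xCB, P[2] = 0x79, P[3] = 0x82

Only C[1] changed, to 0xF5. In CBC, a change in C_i garbles P_i and flips the same bit in P_{i+1}. Decrypting the received ciphertext:
P[1]: D(K, 0xF5) = 0x27; 0x27 ⊕ 0xEC = 0xCB.
P[2]: D(K, 0x5E) = 0x8C; 0x8C ⊕ 0xF5 = 0x79.
P[3]: D(K, 0x0E) = 0xDC; 0xDC ⊕ 0x5E = 0x82.
Blocks that differ from the original plaintext: P[1], P[2].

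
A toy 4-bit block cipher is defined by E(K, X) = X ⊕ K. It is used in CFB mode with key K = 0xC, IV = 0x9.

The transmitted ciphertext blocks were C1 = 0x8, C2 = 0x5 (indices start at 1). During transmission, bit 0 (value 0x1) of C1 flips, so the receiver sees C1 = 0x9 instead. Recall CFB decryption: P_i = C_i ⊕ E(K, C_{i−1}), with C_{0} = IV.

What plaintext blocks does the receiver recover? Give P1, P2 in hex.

Only C1 changed, to 0x9. In CFB, a change in C_i flips the same bit in P_i and garbles P_{i+1}. Decrypting the received ciphertext:
P1: E(K, 0x9) = 0x5; 0x9 ⊕ 0x5 = 0xC.
P2: E(K, 0x9) = 0x5; 0x5 ⊕ 0x5 = 0x0.
Blocks that differ from the original plaintext: P1, P2.

P1 = 0xC, P2 = 0x0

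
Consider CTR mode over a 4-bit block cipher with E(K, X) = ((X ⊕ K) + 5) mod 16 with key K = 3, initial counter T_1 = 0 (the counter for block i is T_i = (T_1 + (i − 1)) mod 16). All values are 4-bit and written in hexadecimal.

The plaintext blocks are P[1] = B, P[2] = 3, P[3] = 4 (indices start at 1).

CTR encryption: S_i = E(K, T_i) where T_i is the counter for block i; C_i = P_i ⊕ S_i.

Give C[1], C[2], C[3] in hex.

C[1]: T = 0, S = E(K, T) = 8; B ⊕ 8 = 3.
C[2]: T = 1, S = E(K, T) = 7; 3 ⊕ 7 = 4.
C[3]: T = 2, S = E(K, T) = 6; 4 ⊕ 6 = 2.

C[1] = 3, C[2] = 4, C[3] = 2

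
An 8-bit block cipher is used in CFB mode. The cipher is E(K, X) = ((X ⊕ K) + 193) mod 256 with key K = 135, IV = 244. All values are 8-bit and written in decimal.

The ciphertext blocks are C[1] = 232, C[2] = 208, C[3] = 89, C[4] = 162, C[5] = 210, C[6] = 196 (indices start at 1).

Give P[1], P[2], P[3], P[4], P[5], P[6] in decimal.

CFB decryption: P_i = C_i ⊕ E(K, C_{i−1}), with C_{0} = IV.
P[1]: E(K, 244) = 52; 232 ⊕ 52 = 220.
P[2]: E(K, 232) = 48; 208 ⊕ 48 = 224.
P[3]: E(K, 208) = 24; 89 ⊕ 24 = 65.
P[4]: E(K, 89) = 159; 162 ⊕ 159 = 61.
P[5]: E(K, 162) = 230; 210 ⊕ 230 = 52.
P[6]: E(K, 210) = 22; 196 ⊕ 22 = 210.

P[1] = 220, P[2] = 224, P[3] = 65, P[4] = 61, P[5] = 52, P[6] = 210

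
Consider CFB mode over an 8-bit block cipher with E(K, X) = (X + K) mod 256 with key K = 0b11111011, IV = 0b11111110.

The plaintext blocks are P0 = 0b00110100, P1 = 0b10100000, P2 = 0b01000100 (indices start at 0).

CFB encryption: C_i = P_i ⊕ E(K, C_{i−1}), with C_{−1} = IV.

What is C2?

C0: E(K, 0b11111110) = 0b11111001; 0b00110100 ⊕ 0b11111001 = 0b11001101.
C1: E(K, 0b11001101) = 0b11001000; 0b10100000 ⊕ 0b11001000 = 0b01101000.
C2: E(K, 0b01101000) = 0b01100011; 0b01000100 ⊕ 0b01100011 = 0b00100111.

C2 = 0b00100111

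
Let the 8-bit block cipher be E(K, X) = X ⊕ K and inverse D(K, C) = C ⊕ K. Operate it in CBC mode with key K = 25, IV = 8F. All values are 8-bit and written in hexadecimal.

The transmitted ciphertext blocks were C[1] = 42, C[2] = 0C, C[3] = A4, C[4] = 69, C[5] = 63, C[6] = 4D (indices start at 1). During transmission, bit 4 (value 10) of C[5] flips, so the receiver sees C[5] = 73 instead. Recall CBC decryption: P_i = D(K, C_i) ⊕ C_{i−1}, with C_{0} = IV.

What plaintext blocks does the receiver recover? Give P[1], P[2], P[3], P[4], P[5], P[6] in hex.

Only C[5] changed, to 73. In CBC, a change in C_i garbles P_i and flips the same bit in P_{i+1}. Decrypting the received ciphertext:
P[1]: D(K, 42) = 67; 67 ⊕ 8F = E8.
P[2]: D(K, 0C) = 29; 29 ⊕ 42 = 6B.
P[3]: D(K, A4) = 81; 81 ⊕ 0C = 8D.
P[4]: D(K, 69) = 4C; 4C ⊕ A4 = E8.
P[5]: D(K, 73) = 56; 56 ⊕ 69 = 3F.
P[6]: D(K, 4D) = 68; 68 ⊕ 73 = 1B.
Blocks that differ from the original plaintext: P[5], P[6].

P[1] = E8, P[2] = 6B, P[3] = 8D, P[4] = E8, P[5] = 3F, P[6] = 1B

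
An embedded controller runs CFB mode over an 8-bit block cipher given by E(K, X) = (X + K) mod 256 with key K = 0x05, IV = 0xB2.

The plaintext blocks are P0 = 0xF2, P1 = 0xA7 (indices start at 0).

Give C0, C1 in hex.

CFB encryption: C_i = P_i ⊕ E(K, C_{i−1}), with C_{−1} = IV.
C0: E(K, 0xB2) = 0xB7; 0xF2 ⊕ 0xB7 = 0x45.
C1: E(K, 0x45) = 0x4A; 0xA7 ⊕ 0x4A = 0xED.

C0 = 0x45, C1 = 0xED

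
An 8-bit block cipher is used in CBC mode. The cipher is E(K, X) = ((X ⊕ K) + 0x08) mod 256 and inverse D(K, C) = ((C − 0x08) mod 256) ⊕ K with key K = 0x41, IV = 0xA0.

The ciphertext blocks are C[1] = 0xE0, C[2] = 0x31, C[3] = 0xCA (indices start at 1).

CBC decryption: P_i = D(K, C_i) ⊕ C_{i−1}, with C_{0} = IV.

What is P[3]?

P[3] = 0xB2

P[3]: D(K, 0xCA) = 0x83; 0x83 ⊕ 0x31 = 0xB2.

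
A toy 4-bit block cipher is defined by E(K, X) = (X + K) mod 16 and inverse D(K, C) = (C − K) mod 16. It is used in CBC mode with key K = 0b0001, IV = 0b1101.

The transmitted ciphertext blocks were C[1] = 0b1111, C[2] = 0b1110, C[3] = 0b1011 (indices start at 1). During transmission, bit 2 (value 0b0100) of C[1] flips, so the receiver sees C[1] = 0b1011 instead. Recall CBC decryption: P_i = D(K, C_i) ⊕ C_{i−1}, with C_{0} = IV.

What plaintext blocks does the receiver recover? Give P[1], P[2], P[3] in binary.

Only C[1] changed, to 0b1011. In CBC, a change in C_i garbles P_i and flips the same bit in P_{i+1}. Decrypting the received ciphertext:
P[1]: D(K, 0b1011) = 0b1010; 0b1010 ⊕ 0b1101 = 0b0111.
P[2]: D(K, 0b1110) = 0b1101; 0b1101 ⊕ 0b1011 = 0b0110.
P[3]: D(K, 0b1011) = 0b1010; 0b1010 ⊕ 0b1110 = 0b0100.
Blocks that differ from the original plaintext: P[1], P[2].

P[1] = 0b0111, P[2] = 0b0110, P[3] = 0b0100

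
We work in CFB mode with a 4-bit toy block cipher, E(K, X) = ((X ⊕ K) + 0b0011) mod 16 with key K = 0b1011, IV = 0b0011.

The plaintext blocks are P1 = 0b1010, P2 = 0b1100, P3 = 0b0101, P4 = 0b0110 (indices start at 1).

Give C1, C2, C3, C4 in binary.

CFB encryption: C_i = P_i ⊕ E(K, C_{i−1}), with C_{0} = IV.
C1: E(K, 0b0011) = 0b1011; 0b1010 ⊕ 0b1011 = 0b0001.
C2: E(K, 0b0001) = 0b1101; 0b1100 ⊕ 0b1101 = 0b0001.
C3: E(K, 0b0001) = 0b1101; 0b0101 ⊕ 0b1101 = 0b1000.
C4: E(K, 0b1000) = 0b0110; 0b0110 ⊕ 0b0110 = 0b0000.

C1 = 0b0001, C2 = 0b0001, C3 = 0b1000, C4 = 0b0000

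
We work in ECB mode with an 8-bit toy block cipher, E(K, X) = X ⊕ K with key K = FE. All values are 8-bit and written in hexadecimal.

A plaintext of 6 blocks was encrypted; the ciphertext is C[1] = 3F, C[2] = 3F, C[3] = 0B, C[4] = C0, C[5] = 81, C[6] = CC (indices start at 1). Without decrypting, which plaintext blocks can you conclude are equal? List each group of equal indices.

P[1] = P[2]

ECB encrypts each block independently with the same key, so equal ciphertext blocks imply equal plaintext blocks.
C[1] = C[2] = 3F, so P[1] = P[2].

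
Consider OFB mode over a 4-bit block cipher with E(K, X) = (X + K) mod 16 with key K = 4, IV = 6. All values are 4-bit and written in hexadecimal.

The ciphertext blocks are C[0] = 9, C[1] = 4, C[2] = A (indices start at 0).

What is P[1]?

P[1] = A

OFB decryption: S_i = E(K, S_{i−1}) with S_{−1} = IV; P_i = C_i ⊕ S_i.
P[0]: S = E(K, 6) = A; 9 ⊕ A = 3.
P[1]: S = E(K, A) = E; 4 ⊕ E = A.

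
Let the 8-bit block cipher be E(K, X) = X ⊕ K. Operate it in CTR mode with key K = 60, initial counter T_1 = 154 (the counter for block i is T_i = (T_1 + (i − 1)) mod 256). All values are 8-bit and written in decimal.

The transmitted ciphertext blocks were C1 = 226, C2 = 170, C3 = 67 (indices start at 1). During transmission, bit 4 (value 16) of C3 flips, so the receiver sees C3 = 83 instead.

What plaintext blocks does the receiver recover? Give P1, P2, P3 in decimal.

CTR decryption: S_i = E(K, T_i) where T_i is the counter for block i; P_i = C_i ⊕ S_i.
Only C3 changed, to 83. In CTR, a change in C_i flips the same bit in P_i only; the keystream is unaffected. Decrypting the received ciphertext:
P1: T = 154, S = E(K, T) = 166; 226 ⊕ 166 = 68.
P2: T = 155, S = E(K, T) = 167; 170 ⊕ 167 = 13.
P3: T = 156, S = E(K, T) = 160; 83 ⊕ 160 = 243.
Blocks that differ from the original plaintext: P3.

P1 = 68, P2 = 13, P3 = 243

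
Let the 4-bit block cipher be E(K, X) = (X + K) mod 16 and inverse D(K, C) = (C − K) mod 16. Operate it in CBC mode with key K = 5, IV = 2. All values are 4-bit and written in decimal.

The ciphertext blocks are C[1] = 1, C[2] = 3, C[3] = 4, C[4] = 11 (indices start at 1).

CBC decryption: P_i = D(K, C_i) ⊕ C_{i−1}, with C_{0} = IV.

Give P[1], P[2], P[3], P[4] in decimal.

P[1] = 14, P[2] = 15, P[3] = 12, P[4] = 2

P[1]: D(K, 1) = 12; 12 ⊕ 2 = 14.
P[2]: D(K, 3) = 14; 14 ⊕ 1 = 15.
P[3]: D(K, 4) = 15; 15 ⊕ 3 = 12.
P[4]: D(K, 11) = 6; 6 ⊕ 4 = 2.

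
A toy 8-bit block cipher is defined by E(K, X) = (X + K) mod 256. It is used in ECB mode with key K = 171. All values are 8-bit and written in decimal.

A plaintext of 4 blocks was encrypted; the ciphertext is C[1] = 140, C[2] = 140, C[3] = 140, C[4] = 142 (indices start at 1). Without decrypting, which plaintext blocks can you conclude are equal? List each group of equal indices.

P[1] = P[2] = P[3]

ECB encrypts each block independently with the same key, so equal ciphertext blocks imply equal plaintext blocks.
C[1] = C[2] = C[3] = 140, so P[1] = P[2] = P[3].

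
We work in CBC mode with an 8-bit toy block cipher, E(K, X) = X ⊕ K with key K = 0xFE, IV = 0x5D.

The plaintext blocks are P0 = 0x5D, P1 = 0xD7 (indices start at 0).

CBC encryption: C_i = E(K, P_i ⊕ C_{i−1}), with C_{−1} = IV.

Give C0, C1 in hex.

C0: P0 ⊕ 0x5D = 0x00; E(K, 0x00) = 0xFE.
C1: P1 ⊕ 0xFE = 0x29; E(K, 0x29) = 0xD7.

C0 = 0xFE, C1 = 0xD7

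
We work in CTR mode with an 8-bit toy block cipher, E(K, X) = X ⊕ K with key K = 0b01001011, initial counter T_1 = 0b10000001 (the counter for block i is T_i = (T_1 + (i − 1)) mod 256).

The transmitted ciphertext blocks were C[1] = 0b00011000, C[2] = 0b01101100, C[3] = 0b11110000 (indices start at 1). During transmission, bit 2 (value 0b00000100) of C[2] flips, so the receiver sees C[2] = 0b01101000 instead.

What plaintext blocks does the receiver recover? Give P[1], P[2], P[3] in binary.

CTR decryption: S_i = E(K, T_i) where T_i is the counter for block i; P_i = C_i ⊕ S_i.
Only C[2] changed, to 0b01101000. In CTR, a change in C_i flips the same bit in P_i only; the keystream is unaffected. Decrypting the received ciphertext:
P[1]: T = 0b10000001, S = E(K, T) = 0b11001010; 0b00011000 ⊕ 0b11001010 = 0b11010010.
P[2]: T = 0b10000010, S = E(K, T) = 0b11001001; 0b01101000 ⊕ 0b11001001 = 0b10100001.
P[3]: T = 0b10000011, S = E(K, T) = 0b11001000; 0b11110000 ⊕ 0b11001000 = 0b00111000.
Blocks that differ from the original plaintext: P[2].

P[1] = 0b11010010, P[2] = 0b10100001, P[3] = 0b00111000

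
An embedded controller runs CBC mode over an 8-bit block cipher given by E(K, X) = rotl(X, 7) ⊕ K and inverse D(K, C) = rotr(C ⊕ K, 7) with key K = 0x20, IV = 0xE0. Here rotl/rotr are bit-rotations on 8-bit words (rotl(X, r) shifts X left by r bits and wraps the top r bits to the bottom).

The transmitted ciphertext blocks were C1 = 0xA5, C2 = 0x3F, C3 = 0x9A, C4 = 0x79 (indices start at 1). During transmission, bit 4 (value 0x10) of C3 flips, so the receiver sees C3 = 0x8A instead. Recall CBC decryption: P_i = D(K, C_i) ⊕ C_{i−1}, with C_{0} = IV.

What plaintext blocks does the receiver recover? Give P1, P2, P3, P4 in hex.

P1 = 0xEB, P2 = 0x9B, P3 = 0x6A, P4 = 0x38

Only C3 changed, to 0x8A. In CBC, a change in C_i garbles P_i and flips the same bit in P_{i+1}. Decrypting the received ciphertext:
P1: D(K, 0xA5) = 0x0B; 0x0B ⊕ 0xE0 = 0xEB.
P2: D(K, 0x3F) = 0x3E; 0x3E ⊕ 0xA5 = 0x9B.
P3: D(K, 0x8A) = 0x55; 0x55 ⊕ 0x3F = 0x6A.
P4: D(K, 0x79) = 0xB2; 0xB2 ⊕ 0x8A = 0x38.
Blocks that differ from the original plaintext: P3, P4.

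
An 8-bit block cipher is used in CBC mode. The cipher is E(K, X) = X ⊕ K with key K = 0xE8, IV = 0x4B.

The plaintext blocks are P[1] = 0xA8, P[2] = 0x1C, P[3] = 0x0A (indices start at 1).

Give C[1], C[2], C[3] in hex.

C[1] = 0x0B, C[2] = 0xFF, C[3] = 0x1D

CBC encryption: C_i = E(K, P_i ⊕ C_{i−1}), with C_{0} = IV.
C[1]: P[1] ⊕ 0x4B = 0xE3; E(K, 0xE3) = 0x0B.
C[2]: P[2] ⊕ 0x0B = 0x17; E(K, 0x17) = 0xFF.
C[3]: P[3] ⊕ 0xFF = 0xF5; E(K, 0xF5) = 0x1D.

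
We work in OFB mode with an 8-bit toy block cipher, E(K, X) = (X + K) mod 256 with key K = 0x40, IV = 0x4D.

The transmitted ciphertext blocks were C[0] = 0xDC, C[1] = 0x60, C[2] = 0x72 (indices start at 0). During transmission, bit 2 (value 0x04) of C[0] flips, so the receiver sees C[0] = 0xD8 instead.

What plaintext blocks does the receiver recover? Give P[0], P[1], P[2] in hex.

P[0] = 0x55, P[1] = 0xAD, P[2] = 0x7F

OFB decryption: S_i = E(K, S_{i−1}) with S_{−1} = IV; P_i = C_i ⊕ S_i.
Only C[0] changed, to 0xD8. In OFB, a change in C_i flips the same bit in P_i only; the keystream is unaffected. Decrypting the received ciphertext:
P[0]: S = E(K, 0x4D) = 0x8D; 0xD8 ⊕ 0x8D = 0x55.
P[1]: S = E(K, 0x8D) = 0xCD; 0x60 ⊕ 0xCD = 0xAD.
P[2]: S = E(K, 0xCD) = 0x0D; 0x72 ⊕ 0x0D = 0x7F.
Blocks that differ from the original plaintext: P[0].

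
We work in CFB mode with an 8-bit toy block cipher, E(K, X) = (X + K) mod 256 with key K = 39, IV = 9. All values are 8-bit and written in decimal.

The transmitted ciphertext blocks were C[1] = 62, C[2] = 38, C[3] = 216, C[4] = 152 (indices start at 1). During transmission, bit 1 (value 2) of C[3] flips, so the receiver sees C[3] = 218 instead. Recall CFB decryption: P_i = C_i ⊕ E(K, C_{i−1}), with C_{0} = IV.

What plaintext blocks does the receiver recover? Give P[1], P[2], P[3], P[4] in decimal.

P[1] = 14, P[2] = 67, P[3] = 151, P[4] = 153

Only C[3] changed, to 218. In CFB, a change in C_i flips the same bit in P_i and garbles P_{i+1}. Decrypting the received ciphertext:
P[1]: E(K, 9) = 48; 62 ⊕ 48 = 14.
P[2]: E(K, 62) = 101; 38 ⊕ 101 = 67.
P[3]: E(K, 38) = 77; 218 ⊕ 77 = 151.
P[4]: E(K, 218) = 1; 152 ⊕ 1 = 153.
Blocks that differ from the original plaintext: P[3], P[4].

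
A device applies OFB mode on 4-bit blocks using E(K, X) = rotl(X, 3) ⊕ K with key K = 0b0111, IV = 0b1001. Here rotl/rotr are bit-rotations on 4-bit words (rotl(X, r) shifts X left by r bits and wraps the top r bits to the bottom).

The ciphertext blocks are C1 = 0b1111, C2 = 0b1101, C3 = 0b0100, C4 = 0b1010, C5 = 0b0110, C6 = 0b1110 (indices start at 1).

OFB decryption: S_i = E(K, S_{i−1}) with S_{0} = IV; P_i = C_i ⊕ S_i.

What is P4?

P1: S = E(K, 0b1001) = 0b1011; 0b1111 ⊕ 0b1011 = 0b0100.
P2: S = E(K, 0b1011) = 0b1010; 0b1101 ⊕ 0b1010 = 0b0111.
P3: S = E(K, 0b1010) = 0b0010; 0b0100 ⊕ 0b0010 = 0b0110.
P4: S = E(K, 0b0010) = 0b0110; 0b1010 ⊕ 0b0110 = 0b1100.

P4 = 0b1100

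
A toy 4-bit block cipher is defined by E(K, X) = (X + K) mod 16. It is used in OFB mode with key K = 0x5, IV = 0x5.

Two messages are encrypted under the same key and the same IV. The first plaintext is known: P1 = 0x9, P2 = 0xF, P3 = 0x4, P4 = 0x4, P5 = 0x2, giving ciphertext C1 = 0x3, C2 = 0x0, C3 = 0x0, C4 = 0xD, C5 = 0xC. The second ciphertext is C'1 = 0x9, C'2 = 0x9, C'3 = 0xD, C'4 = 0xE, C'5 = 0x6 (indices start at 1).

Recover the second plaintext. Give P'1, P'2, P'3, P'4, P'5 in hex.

P'1 = 0x3, P'2 = 0x6, P'3 = 0x9, P'4 = 0x7, P'5 = 0x8

In OFB with a reused IV, both messages share the same keystream S_i, so C_i ⊕ C'_i = P_i ⊕ P'_i and thus P'_i = P_i ⊕ C_i ⊕ C'_i.
P'1: 0x9 ⊕ 0x3 ⊕ 0x9 = 0x3.
P'2: 0xF ⊕ 0x0 ⊕ 0x9 = 0x6.
P'3: 0x4 ⊕ 0x0 ⊕ 0xD = 0x9.
P'4: 0x4 ⊕ 0xD ⊕ 0xE = 0x7.
P'5: 0x2 ⊕ 0xC ⊕ 0x6 = 0x8.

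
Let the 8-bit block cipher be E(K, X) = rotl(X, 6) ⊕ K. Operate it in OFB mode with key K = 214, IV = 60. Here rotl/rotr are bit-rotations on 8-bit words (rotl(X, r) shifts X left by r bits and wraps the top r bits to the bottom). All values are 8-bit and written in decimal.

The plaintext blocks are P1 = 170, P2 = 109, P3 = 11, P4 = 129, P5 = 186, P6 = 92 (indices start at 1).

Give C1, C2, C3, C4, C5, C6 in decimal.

C1 = 115, C2 = 205, C3 = 245, C4 = 232, C5 = 54, C6 = 169

OFB encryption: S_i = E(K, S_{i−1}) with S_{0} = IV; C_i = P_i ⊕ S_i.
C1: S = E(K, 60) = 217; 170 ⊕ 217 = 115.
C2: S = E(K, 217) = 160; 109 ⊕ 160 = 205.
C3: S = E(K, 160) = 254; 11 ⊕ 254 = 245.
C4: S = E(K, 254) = 105; 129 ⊕ 105 = 232.
C5: S = E(K, 105) = 140; 186 ⊕ 140 = 54.
C6: S = E(K, 140) = 245; 92 ⊕ 245 = 169.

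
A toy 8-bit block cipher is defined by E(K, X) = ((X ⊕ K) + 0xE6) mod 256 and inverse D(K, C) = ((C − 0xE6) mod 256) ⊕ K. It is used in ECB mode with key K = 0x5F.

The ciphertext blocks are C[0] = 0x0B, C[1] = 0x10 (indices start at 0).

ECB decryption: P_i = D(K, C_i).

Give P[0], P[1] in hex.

P[0] = 0x7A, P[1] = 0x75

P[0]: D(K, 0x0B) = 0x7A.
P[1]: D(K, 0x10) = 0x75.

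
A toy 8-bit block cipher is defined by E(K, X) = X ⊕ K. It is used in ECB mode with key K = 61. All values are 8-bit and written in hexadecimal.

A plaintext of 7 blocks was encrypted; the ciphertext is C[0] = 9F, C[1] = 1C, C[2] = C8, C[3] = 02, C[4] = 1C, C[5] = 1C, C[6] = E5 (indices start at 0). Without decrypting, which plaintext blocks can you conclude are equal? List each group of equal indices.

P[1] = P[4] = P[5]

ECB encrypts each block independently with the same key, so equal ciphertext blocks imply equal plaintext blocks.
C[1] = C[4] = C[5] = 1C, so P[1] = P[4] = P[5].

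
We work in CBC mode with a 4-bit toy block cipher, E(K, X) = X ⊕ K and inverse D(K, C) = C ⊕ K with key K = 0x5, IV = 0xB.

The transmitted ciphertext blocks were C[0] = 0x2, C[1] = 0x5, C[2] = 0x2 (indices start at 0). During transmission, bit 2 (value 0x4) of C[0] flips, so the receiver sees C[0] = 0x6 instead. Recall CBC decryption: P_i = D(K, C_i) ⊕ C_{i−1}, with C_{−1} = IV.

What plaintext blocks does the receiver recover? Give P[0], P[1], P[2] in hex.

Only C[0] changed, to 0x6. In CBC, a change in C_i garbles P_i and flips the same bit in P_{i+1}. Decrypting the received ciphertext:
P[0]: D(K, 0x6) = 0x3; 0x3 ⊕ 0xB = 0x8.
P[1]: D(K, 0x5) = 0x0; 0x0 ⊕ 0x6 = 0x6.
P[2]: D(K, 0x2) = 0x7; 0x7 ⊕ 0x5 = 0x2.
Blocks that differ from the original plaintext: P[0], P[1].

P[0] = 0x8, P[1] = 0x6, P[2] = 0x2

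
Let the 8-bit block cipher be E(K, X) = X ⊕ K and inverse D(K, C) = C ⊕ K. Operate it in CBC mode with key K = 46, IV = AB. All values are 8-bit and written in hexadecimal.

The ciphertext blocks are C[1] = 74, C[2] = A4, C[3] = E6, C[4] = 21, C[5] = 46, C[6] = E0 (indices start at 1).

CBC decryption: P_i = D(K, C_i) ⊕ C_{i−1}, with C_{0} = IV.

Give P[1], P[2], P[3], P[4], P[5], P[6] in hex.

P[1] = 99, P[2] = 96, P[3] = 04, P[4] = 81, P[5] = 21, P[6] = E0

P[1]: D(K, 74) = 32; 32 ⊕ AB = 99.
P[2]: D(K, A4) = E2; E2 ⊕ 74 = 96.
P[3]: D(K, E6) = A0; A0 ⊕ A4 = 04.
P[4]: D(K, 21) = 67; 67 ⊕ E6 = 81.
P[5]: D(K, 46) = 00; 00 ⊕ 21 = 21.
P[6]: D(K, E0) = A6; A6 ⊕ 46 = E0.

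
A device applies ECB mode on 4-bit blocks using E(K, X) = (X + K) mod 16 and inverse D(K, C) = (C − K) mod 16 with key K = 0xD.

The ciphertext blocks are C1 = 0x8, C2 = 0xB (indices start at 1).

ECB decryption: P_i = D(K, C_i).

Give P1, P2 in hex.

P1 = 0xB, P2 = 0xE

P1: D(K, 0x8) = 0xB.
P2: D(K, 0xB) = 0xE.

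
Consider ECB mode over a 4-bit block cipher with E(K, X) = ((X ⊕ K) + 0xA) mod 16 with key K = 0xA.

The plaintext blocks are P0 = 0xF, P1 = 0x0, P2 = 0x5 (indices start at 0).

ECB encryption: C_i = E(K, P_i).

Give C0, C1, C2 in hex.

C0: E(K, 0xF) = 0xF.
C1: E(K, 0x0) = 0x4.
C2: E(K, 0x5) = 0x9.

C0 = 0xF, C1 = 0x4, C2 = 0x9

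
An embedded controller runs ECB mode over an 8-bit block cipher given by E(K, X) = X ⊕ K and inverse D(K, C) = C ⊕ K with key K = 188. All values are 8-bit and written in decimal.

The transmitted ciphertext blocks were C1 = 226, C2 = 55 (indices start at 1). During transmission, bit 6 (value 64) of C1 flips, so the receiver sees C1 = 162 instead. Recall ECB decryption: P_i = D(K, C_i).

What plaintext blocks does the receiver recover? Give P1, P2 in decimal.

P1 = 30, P2 = 139

Only C1 changed, to 162. In ECB, a change in C_i affects only P_i. Decrypting the received ciphertext:
P1: D(K, 162) = 30.
P2: D(K, 55) = 139.
Blocks that differ from the original plaintext: P1.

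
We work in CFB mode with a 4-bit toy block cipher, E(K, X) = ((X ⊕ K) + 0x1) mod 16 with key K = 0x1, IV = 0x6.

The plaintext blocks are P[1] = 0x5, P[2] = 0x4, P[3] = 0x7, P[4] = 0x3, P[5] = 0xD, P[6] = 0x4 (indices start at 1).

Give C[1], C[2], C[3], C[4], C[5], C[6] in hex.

C[1] = 0xD, C[2] = 0x9, C[3] = 0xE, C[4] = 0x3, C[5] = 0xE, C[6] = 0x4

CFB encryption: C_i = P_i ⊕ E(K, C_{i−1}), with C_{0} = IV.
C[1]: E(K, 0x6) = 0x8; 0x5 ⊕ 0x8 = 0xD.
C[2]: E(K, 0xD) = 0xD; 0x4 ⊕ 0xD = 0x9.
C[3]: E(K, 0x9) = 0x9; 0x7 ⊕ 0x9 = 0xE.
C[4]: E(K, 0xE) = 0x0; 0x3 ⊕ 0x0 = 0x3.
C[5]: E(K, 0x3) = 0x3; 0xD ⊕ 0x3 = 0xE.
C[6]: E(K, 0xE) = 0x0; 0x4 ⊕ 0x0 = 0x4.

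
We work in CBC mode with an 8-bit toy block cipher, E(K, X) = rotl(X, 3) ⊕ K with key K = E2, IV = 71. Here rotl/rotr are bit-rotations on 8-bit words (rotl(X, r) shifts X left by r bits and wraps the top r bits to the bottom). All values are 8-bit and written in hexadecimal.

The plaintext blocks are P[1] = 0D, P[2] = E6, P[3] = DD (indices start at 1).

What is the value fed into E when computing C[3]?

00

CBC encryption: C_i = E(K, P_i ⊕ C_{i−1}), with C_{0} = IV.
C[1]: P[1] ⊕ 71 = 7C; E(K, 7C) = 01.
C[2]: P[2] ⊕ 01 = E7; E(K, E7) = DD.
C[3]: P[3] ⊕ DD = 00; E(K, 00) = E2.
So the input to E for block [3] is 00.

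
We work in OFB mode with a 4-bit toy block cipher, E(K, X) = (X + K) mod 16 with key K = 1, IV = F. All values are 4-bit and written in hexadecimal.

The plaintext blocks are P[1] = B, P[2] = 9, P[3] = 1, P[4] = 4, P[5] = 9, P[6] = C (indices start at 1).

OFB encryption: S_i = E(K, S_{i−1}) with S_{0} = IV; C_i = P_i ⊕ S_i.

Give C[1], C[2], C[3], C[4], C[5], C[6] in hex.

C[1] = B, C[2] = 8, C[3] = 3, C[4] = 7, C[5] = D, C[6] = 9

C[1]: S = E(K, F) = 0; B ⊕ 0 = B.
C[2]: S = E(K, 0) = 1; 9 ⊕ 1 = 8.
C[3]: S = E(K, 1) = 2; 1 ⊕ 2 = 3.
C[4]: S = E(K, 2) = 3; 4 ⊕ 3 = 7.
C[5]: S = E(K, 3) = 4; 9 ⊕ 4 = D.
C[6]: S = E(K, 4) = 5; C ⊕ 5 = 9.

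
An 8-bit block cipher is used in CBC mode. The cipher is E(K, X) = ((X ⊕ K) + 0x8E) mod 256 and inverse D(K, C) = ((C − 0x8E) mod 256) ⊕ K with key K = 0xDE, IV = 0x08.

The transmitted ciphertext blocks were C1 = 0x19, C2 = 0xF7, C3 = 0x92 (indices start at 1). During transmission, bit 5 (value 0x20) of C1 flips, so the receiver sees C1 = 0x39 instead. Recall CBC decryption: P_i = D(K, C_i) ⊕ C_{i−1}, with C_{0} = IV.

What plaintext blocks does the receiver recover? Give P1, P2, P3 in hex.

P1 = 0x7D, P2 = 0x8E, P3 = 0x2D

Only C1 changed, to 0x39. In CBC, a change in C_i garbles P_i and flips the same bit in P_{i+1}. Decrypting the received ciphertext:
P1: D(K, 0x39) = 0x75; 0x75 ⊕ 0x08 = 0x7D.
P2: D(K, 0xF7) = 0xB7; 0xB7 ⊕ 0x39 = 0x8E.
P3: D(K, 0x92) = 0xDA; 0xDA ⊕ 0xF7 = 0x2D.
Blocks that differ from the original plaintext: P1, P2.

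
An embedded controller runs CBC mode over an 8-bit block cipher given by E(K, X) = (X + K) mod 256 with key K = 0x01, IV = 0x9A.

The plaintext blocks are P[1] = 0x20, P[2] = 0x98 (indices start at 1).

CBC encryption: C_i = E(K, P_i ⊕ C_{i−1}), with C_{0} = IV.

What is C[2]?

C[1]: P[1] ⊕ 0x9A = 0xBA; E(K, 0xBA) = 0xBB.
C[2]: P[2] ⊕ 0xBB = 0x23; E(K, 0x23) = 0x24.

C[2] = 0x24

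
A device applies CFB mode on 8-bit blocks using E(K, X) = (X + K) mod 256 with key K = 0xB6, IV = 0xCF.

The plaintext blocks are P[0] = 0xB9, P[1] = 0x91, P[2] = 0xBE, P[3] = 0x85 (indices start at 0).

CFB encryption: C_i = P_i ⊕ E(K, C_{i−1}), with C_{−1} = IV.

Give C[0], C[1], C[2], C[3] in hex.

C[0]: E(K, 0xCF) = 0x85; 0xB9 ⊕ 0x85 = 0x3C.
C[1]: E(K, 0x3C) = 0xF2; 0x91 ⊕ 0xF2 = 0x63.
C[2]: E(K, 0x63) = 0x19; 0xBE ⊕ 0x19 = 0xA7.
C[3]: E(K, 0xA7) = 0x5D; 0x85 ⊕ 0x5D = 0xD8.

C[0] = 0x3C, C[1] = 0x63, C[2] = 0xA7, C[3] = 0xD8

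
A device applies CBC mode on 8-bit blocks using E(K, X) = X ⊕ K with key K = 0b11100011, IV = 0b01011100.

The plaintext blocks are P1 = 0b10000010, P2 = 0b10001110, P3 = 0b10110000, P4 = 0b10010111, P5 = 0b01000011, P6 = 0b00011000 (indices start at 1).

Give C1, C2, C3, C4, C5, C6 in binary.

CBC encryption: C_i = E(K, P_i ⊕ C_{i−1}), with C_{0} = IV.
C1: P1 ⊕ 0b01011100 = 0b11011110; E(K, 0b11011110) = 0b00111101.
C2: P2 ⊕ 0b00111101 = 0b10110011; E(K, 0b10110011) = 0b01010000.
C3: P3 ⊕ 0b01010000 = 0b11100000; E(K, 0b11100000) = 0b00000011.
C4: P4 ⊕ 0b00000011 = 0b10010100; E(K, 0b10010100) = 0b01110111.
C5: P5 ⊕ 0b01110111 = 0b00110100; E(K, 0b00110100) = 0b11010111.
C6: P6 ⊕ 0b11010111 = 0b11001111; E(K, 0b11001111) = 0b00101100.

C1 = 0b00111101, C2 = 0b01010000, C3 = 0b00000011, C4 = 0b01110111, C5 = 0b11010111, C6 = 0b00101100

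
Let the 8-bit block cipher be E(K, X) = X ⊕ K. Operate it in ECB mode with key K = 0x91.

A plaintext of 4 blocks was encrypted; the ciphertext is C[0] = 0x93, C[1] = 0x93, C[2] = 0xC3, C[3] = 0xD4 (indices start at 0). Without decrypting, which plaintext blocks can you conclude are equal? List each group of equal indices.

ECB encrypts each block independently with the same key, so equal ciphertext blocks imply equal plaintext blocks.
C[0] = C[1] = 0x93, so P[0] = P[1].

P[0] = P[1]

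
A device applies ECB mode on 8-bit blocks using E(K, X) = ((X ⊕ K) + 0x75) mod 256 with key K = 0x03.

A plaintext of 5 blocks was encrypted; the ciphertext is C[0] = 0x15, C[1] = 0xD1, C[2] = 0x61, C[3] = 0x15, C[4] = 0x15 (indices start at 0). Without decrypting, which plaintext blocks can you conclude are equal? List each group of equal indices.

ECB encrypts each block independently with the same key, so equal ciphertext blocks imply equal plaintext blocks.
C[0] = C[3] = C[4] = 0x15, so P[0] = P[3] = P[4].

P[0] = P[3] = P[4]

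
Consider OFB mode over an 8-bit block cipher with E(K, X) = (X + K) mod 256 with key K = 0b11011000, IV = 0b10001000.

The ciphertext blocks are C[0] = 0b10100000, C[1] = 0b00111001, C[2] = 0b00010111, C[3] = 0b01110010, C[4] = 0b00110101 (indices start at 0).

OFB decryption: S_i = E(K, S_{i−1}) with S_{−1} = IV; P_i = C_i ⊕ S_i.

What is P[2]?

P[2] = 0b00000111

P[0]: S = E(K, 0b10001000) = 0b01100000; 0b10100000 ⊕ 0b01100000 = 0b11000000.
P[1]: S = E(K, 0b01100000) = 0b00111000; 0b00111001 ⊕ 0b00111000 = 0b00000001.
P[2]: S = E(K, 0b00111000) = 0b00010000; 0b00010111 ⊕ 0b00010000 = 0b00000111.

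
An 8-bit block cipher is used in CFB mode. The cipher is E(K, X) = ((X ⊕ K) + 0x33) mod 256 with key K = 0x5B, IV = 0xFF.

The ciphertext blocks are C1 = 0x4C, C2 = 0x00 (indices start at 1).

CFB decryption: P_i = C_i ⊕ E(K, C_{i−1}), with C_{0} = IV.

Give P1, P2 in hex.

P1: E(K, 0xFF) = 0xD7; 0x4C ⊕ 0xD7 = 0x9B.
P2: E(K, 0x4C) = 0x4A; 0x00 ⊕ 0x4A = 0x4A.

P1 = 0x9B, P2 = 0x4A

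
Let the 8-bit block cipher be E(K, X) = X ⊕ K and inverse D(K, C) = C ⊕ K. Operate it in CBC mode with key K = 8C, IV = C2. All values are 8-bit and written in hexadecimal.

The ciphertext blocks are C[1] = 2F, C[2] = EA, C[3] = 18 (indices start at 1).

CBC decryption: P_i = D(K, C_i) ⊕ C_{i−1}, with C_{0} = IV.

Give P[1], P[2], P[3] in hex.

P[1]: D(K, 2F) = A3; A3 ⊕ C2 = 61.
P[2]: D(K, EA) = 66; 66 ⊕ 2F = 49.
P[3]: D(K, 18) = 94; 94 ⊕ EA = 7E.

P[1] = 61, P[2] = 49, P[3] = 7E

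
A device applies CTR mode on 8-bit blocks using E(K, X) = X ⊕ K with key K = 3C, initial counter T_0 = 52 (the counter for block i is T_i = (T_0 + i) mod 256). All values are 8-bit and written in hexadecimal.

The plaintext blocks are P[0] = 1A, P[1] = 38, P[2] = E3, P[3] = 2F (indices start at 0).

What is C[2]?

CTR encryption: S_i = E(K, T_i) where T_i is the counter for block i; C_i = P_i ⊕ S_i.
C[0]: T = 52, S = E(K, T) = 6E; 1A ⊕ 6E = 74.
C[1]: T = 53, S = E(K, T) = 6F; 38 ⊕ 6F = 57.
C[2]: T = 54, S = E(K, T) = 68; E3 ⊕ 68 = 8B.

C[2] = 8B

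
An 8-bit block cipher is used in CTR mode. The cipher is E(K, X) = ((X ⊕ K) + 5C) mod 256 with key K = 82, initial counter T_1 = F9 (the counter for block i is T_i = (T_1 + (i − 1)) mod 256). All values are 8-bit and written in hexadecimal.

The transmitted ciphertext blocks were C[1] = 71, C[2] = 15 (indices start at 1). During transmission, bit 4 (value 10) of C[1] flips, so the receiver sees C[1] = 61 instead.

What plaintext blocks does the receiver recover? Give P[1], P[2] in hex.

CTR decryption: S_i = E(K, T_i) where T_i is the counter for block i; P_i = C_i ⊕ S_i.
Only C[1] changed, to 61. In CTR, a change in C_i flips the same bit in P_i only; the keystream is unaffected. Decrypting the received ciphertext:
P[1]: T = F9, S = E(K, T) = D7; 61 ⊕ D7 = B6.
P[2]: T = FA, S = E(K, T) = D4; 15 ⊕ D4 = C1.
Blocks that differ from the original plaintext: P[1].

P[1] = B6, P[2] = C1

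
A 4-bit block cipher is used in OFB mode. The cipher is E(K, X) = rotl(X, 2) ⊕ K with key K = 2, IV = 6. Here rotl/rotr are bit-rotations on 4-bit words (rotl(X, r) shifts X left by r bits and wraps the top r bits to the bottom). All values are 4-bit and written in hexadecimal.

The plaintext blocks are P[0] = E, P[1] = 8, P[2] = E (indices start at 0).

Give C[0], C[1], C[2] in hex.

OFB encryption: S_i = E(K, S_{i−1}) with S_{−1} = IV; C_i = P_i ⊕ S_i.
C[0]: S = E(K, 6) = B; E ⊕ B = 5.
C[1]: S = E(K, B) = C; 8 ⊕ C = 4.
C[2]: S = E(K, C) = 1; E ⊕ 1 = F.

C[0] = 5, C[1] = 4, C[2] = F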